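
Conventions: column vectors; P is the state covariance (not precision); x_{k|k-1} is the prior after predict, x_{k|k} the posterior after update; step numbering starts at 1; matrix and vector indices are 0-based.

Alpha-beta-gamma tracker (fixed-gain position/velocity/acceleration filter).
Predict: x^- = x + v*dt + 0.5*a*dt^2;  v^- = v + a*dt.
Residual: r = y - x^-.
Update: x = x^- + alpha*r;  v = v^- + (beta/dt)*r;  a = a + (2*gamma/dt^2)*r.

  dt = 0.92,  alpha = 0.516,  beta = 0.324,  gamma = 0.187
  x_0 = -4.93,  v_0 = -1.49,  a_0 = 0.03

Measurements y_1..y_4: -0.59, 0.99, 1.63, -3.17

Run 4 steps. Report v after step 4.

step 1: x_pred=-6.2881  r=5.6981  x^+=-3.3479  v^+=0.5443  a^+=2.5478
step 2: x_pred=-1.7689  r=2.7589  x^+=-0.3453  v^+=3.8599  a^+=3.7669
step 3: x_pred=4.8000  r=-3.1700  x^+=3.1643  v^+=6.2091  a^+=2.3662
step 4: x_pred=9.8780  r=-13.0480  x^+=3.1452  v^+=3.7908  a^+=-3.3994

v_post = 3.7908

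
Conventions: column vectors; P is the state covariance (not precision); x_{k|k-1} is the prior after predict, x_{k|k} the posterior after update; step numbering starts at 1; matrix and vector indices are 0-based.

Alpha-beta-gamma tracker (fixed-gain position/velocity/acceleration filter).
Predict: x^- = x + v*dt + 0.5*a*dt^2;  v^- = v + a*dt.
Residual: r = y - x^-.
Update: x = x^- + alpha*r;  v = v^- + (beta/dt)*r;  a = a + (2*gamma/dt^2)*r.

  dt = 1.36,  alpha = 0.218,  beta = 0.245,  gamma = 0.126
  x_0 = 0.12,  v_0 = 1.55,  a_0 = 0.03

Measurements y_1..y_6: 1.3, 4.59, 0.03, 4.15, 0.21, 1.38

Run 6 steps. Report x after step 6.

x_post = -1.4949

step 1: x_pred=2.2557  r=-0.9557  x^+=2.0474  v^+=1.4186  a^+=-0.1002
step 2: x_pred=3.8840  r=0.7060  x^+=4.0379  v^+=1.4095  a^+=-0.0040
step 3: x_pred=5.9511  r=-5.9211  x^+=4.6603  v^+=0.3373  a^+=-0.8108
step 4: x_pred=4.3693  r=-0.2193  x^+=4.3215  v^+=-0.8048  a^+=-0.8406
step 5: x_pred=2.4496  r=-2.2396  x^+=1.9613  v^+=-2.3515  a^+=-1.1458
step 6: x_pred=-2.2964  r=3.6764  x^+=-1.4949  v^+=-3.2475  a^+=-0.6449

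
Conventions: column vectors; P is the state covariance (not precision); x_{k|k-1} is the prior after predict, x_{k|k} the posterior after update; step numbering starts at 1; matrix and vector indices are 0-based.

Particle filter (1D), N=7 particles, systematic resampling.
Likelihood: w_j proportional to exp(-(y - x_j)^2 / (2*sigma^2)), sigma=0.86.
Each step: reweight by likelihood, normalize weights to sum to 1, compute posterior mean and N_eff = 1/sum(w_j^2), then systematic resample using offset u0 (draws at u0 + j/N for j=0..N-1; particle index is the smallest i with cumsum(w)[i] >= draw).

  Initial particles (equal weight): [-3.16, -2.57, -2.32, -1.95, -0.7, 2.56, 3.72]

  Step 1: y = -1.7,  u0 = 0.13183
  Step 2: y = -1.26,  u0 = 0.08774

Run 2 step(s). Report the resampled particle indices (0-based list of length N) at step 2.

resampled_idx = [1, 2, 3, 4, 5, 5, 6]

step 1: w=[0.0770, 0.1950, 0.2508, 0.3118, 0.1654, 0.0000, 0.0000]  mean=-2.0500  Neff=4.3209  idx=[1, 2, 2, 3, 3, 4, 4]
step 2: w=[0.0726, 0.1084, 0.1084, 0.1679, 0.1679, 0.1874, 0.1874]  mean=-1.6067  Neff=6.4353  idx=[1, 2, 3, 4, 5, 5, 6]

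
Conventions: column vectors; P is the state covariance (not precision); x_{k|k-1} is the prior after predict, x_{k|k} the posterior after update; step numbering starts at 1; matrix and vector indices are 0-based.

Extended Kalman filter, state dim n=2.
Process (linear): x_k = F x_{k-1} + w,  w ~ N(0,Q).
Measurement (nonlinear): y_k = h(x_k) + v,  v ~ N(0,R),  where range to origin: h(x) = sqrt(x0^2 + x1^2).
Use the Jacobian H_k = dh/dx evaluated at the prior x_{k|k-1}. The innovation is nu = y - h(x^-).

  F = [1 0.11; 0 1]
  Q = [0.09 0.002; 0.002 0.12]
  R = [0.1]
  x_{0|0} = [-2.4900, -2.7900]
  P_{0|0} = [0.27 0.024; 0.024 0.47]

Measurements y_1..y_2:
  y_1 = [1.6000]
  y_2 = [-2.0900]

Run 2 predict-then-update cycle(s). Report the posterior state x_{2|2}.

x_post = [0.6603, 0.2178]

step 1: x^-=[-2.7969, -2.7900]  P^-=[0.3710 0.0777; 0.0777 0.5900]  H_jac=[-0.7080 -0.7062]  S=[0.6579]  K=[-0.4826; -0.7169]  nu=[-2.3505]  x^+=[-1.6625, -1.1048]  P^+=[0.2177 -0.1499; -0.1499 0.2518]
step 2: x^-=[-1.7840, -1.1048]  P^-=[0.2778 -0.1202; -0.1202 0.3718]  H_jac=[-0.8502 -0.5265]  S=[0.2962]  K=[-0.5836; -0.3158]  nu=[-4.1884]  x^+=[0.6603, 0.2178]  P^+=[0.1769 -0.1748; -0.1748 0.3423]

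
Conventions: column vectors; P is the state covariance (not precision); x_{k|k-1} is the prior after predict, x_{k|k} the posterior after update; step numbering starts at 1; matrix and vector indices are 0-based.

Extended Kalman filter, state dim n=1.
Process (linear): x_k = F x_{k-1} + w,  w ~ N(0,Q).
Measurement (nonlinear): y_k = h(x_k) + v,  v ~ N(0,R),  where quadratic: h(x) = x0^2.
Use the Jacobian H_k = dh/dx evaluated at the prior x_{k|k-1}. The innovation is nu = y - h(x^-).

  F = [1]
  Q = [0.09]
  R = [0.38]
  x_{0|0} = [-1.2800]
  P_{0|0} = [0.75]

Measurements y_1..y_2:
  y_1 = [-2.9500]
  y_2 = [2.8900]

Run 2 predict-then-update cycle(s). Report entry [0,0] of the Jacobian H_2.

step 1: x^-=[-1.2800]  P^-=[0.8400]  H_jac=[-2.5600]  S=[5.8850]  K=[-0.3654]  nu=[-4.5884]  x^+=[0.3966]  P^+=[0.0542]
step 2: x^-=[0.3966]  P^-=[0.1442]  H_jac=[0.7932]  S=[0.4708]  K=[0.2430]  nu=[2.7327]  x^+=[1.0608]  P^+=[0.1164]

H_jac[0,0] = 0.7932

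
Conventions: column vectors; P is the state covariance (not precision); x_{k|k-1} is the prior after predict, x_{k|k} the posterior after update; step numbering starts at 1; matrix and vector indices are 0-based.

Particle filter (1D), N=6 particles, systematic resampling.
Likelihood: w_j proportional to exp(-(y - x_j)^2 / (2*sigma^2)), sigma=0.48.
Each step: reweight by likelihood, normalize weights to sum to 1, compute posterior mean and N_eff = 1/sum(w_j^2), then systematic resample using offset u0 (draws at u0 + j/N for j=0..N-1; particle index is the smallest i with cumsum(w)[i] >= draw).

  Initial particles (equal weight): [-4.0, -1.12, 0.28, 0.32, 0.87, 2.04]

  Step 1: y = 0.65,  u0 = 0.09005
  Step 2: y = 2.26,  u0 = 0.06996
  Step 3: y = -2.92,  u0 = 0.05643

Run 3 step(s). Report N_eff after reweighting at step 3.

step 1: w=[0.0000, 0.0005, 0.3034, 0.3224, 0.3676, 0.0062]  mean=0.5200  Neff=3.0198  idx=[2, 2, 3, 3, 4, 4]
step 2: w=[0.0065, 0.0065, 0.0091, 0.0091, 0.4844, 0.4844]  mean=0.8523  Neff=2.1296  idx=[4, 4, 4, 5, 5, 5]
step 3: w=[0.1667, 0.1667, 0.1667, 0.1667, 0.1667, 0.1667]  mean=0.8700  Neff=6.0000  idx=[0, 1, 2, 3, 4, 5]

N_eff = 6.0000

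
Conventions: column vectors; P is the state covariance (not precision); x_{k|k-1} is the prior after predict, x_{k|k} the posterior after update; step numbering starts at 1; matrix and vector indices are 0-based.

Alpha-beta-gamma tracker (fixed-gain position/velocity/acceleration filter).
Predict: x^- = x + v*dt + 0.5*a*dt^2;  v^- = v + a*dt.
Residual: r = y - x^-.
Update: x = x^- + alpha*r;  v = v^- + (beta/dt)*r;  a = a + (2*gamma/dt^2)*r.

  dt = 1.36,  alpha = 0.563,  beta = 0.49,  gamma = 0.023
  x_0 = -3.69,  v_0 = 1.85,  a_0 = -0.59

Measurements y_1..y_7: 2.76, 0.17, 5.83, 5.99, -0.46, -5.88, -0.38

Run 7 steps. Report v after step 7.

step 1: x_pred=-1.7196  r=4.4796  x^+=0.8024  v^+=2.6616  a^+=-0.4786
step 2: x_pred=3.9796  r=-3.8096  x^+=1.8348  v^+=0.6381  a^+=-0.5733
step 3: x_pred=2.1724  r=3.6576  x^+=4.2316  v^+=1.1762  a^+=-0.4824
step 4: x_pred=5.3852  r=0.6048  x^+=5.7257  v^+=0.7381  a^+=-0.4673
step 5: x_pred=6.2973  r=-6.7573  x^+=2.4929  v^+=-2.3321  a^+=-0.6354
step 6: x_pred=-1.2663  r=-4.6137  x^+=-3.8638  v^+=-4.8585  a^+=-0.7501
step 7: x_pred=-11.1651  r=10.7851  x^+=-5.0931  v^+=-1.9929  a^+=-0.4819

v_post = -1.9929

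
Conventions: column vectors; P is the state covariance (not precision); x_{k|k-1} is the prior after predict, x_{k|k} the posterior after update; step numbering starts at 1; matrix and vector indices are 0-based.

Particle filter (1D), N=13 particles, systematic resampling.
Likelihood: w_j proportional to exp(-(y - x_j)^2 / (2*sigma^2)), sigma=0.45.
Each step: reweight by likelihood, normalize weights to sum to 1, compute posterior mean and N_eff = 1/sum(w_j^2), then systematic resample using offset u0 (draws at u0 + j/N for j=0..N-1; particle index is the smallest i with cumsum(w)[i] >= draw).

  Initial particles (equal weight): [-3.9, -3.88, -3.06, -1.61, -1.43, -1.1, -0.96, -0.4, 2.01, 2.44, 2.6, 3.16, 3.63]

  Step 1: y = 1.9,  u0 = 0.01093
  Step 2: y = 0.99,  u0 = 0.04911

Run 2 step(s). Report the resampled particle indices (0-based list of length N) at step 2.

resampled_idx = [0, 0, 1, 2, 2, 3, 3, 4, 4, 5, 6, 6, 8]

step 1: w=[0.0000, 0.0000, 0.0000, 0.0000, 0.0000, 0.0000, 0.0000, 0.0000, 0.5465, 0.2741, 0.1679, 0.0112, 0.0003]  mean=2.2403  Neff=2.4870  idx=[8, 8, 8, 8, 8, 8, 8, 9, 9, 9, 9, 10, 10]
step 2: w=[0.1364, 0.1364, 0.1364, 0.1364, 0.1364, 0.1364, 0.1364, 0.0099, 0.0099, 0.0099, 0.0099, 0.0030, 0.0030]  mean=2.0305  Neff=7.6595  idx=[0, 0, 1, 2, 2, 3, 3, 4, 4, 5, 6, 6, 8]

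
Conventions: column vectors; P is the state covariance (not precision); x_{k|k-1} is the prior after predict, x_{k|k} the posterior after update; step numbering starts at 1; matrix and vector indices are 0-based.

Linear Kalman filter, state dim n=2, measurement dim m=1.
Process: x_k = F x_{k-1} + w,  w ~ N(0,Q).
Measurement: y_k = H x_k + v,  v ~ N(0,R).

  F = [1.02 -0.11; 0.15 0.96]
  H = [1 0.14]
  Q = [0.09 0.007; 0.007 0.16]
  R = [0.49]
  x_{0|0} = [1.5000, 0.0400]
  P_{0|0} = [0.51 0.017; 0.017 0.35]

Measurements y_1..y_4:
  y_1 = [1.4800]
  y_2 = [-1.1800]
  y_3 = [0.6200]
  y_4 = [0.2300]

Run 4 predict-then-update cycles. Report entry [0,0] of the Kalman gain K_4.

step 1: x^-=[1.5256, 0.2634]  P^-=[0.6210 0.0644; 0.0644 0.4989]  S=[1.1388]  K=[0.5532; 0.1179]  nu=[-0.0825]  x^+=[1.4800, 0.2537]  P^+=[0.2725 -0.0099; -0.0099 0.4831]
step 2: x^-=[1.4817, 0.4655]  P^-=[0.3815 -0.0118; -0.0118 0.6085]  S=[0.8801]  K=[0.4316; 0.0834]  nu=[-2.7268]  x^+=[0.3048, 0.2382]  P^+=[0.2176 -0.0435; -0.0435 0.6024]
step 3: x^-=[0.2846, 0.2744]  P^-=[0.3334 -0.0652; -0.0652 0.7075]  S=[0.8190]  K=[0.3959; 0.0414]  nu=[0.2969]  x^+=[0.4022, 0.2867]  P^+=[0.2050 -0.0786; -0.0786 0.7061]
step 4: x^-=[0.3787, 0.3355]  P^-=[0.3295 -0.1119; -0.1119 0.7928]  S=[0.8037]  K=[0.3905; -0.0011]  nu=[-0.1957]  x^+=[0.3023, 0.3357]  P^+=[0.2069 -0.1115; -0.1115 0.7928]

K[0,0] = 0.3905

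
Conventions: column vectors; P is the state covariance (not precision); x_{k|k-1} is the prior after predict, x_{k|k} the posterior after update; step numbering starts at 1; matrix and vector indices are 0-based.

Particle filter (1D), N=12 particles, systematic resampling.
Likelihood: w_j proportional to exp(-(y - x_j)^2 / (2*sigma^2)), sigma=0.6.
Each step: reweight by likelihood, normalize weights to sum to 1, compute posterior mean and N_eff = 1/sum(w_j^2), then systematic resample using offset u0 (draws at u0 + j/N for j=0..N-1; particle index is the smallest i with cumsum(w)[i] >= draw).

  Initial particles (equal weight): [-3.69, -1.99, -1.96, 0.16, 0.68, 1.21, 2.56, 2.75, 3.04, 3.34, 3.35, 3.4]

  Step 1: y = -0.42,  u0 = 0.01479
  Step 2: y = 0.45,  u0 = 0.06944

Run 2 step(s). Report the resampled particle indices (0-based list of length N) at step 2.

step 1: w=[0.0000, 0.0359, 0.0409, 0.6905, 0.2052, 0.0275, 0.0000, 0.0000, 0.0000, 0.0000, 0.0000, 0.0000]  mean=0.1317  Neff=1.9136  idx=[1, 3, 3, 3, 3, 3, 3, 3, 3, 3, 4, 4]
step 2: w=[0.0000, 0.0902, 0.0902, 0.0902, 0.0902, 0.0902, 0.0902, 0.0902, 0.0902, 0.0902, 0.0942, 0.0942]  mean=0.2579  Neff=10.9974  idx=[1, 2, 3, 4, 5, 6, 7, 8, 9, 10, 10, 11]

resampled_idx = [1, 2, 3, 4, 5, 6, 7, 8, 9, 10, 10, 11]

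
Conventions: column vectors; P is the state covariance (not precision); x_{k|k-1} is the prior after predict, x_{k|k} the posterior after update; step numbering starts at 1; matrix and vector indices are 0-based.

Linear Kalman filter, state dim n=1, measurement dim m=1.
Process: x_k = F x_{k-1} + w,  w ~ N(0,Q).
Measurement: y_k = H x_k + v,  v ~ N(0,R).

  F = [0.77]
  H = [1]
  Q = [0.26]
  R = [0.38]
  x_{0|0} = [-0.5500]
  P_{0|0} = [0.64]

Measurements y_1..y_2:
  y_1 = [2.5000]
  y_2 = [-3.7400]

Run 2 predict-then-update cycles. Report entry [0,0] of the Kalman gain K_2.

step 1: x^-=[-0.4235]  P^-=[0.6395]  S=[1.0195]  K=[0.6273]  nu=[2.9235]  x^+=[1.4103]  P^+=[0.2384]
step 2: x^-=[1.0859]  P^-=[0.4013]  S=[0.7813]  K=[0.5136]  nu=[-4.8259]  x^+=[-1.3929]  P^+=[0.1952]

K[0,0] = 0.5136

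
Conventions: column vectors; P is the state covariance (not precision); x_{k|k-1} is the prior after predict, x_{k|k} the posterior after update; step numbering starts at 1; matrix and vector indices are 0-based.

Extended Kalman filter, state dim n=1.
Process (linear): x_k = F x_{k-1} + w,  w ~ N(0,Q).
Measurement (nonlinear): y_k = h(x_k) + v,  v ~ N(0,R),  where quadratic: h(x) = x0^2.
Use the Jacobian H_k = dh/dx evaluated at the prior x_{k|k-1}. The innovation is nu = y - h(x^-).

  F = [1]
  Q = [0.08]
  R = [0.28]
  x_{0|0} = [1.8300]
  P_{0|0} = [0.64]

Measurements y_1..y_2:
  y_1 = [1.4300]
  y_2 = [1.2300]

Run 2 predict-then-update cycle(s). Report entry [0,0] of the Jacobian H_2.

H_jac[0,0] = 2.6410

step 1: x^-=[1.8300]  P^-=[0.7200]  H_jac=[3.6600]  S=[9.9248]  K=[0.2655]  nu=[-1.9189]  x^+=[1.3205]  P^+=[0.0203]
step 2: x^-=[1.3205]  P^-=[0.1003]  H_jac=[2.6410]  S=[0.9797]  K=[0.2704]  nu=[-0.5137]  x^+=[1.1816]  P^+=[0.0287]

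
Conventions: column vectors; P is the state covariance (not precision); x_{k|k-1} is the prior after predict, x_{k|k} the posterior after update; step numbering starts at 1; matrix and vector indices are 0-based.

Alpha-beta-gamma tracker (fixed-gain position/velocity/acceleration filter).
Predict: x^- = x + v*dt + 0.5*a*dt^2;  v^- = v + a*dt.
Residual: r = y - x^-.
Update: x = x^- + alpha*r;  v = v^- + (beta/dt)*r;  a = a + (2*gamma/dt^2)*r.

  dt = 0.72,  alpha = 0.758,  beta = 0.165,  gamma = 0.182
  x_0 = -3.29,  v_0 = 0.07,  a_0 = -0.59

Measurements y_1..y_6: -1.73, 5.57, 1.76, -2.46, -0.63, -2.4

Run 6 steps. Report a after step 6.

step 1: x_pred=-3.3925  r=1.6625  x^+=-2.1323  v^+=0.0262  a^+=0.5774
step 2: x_pred=-1.9638  r=7.5338  x^+=3.7468  v^+=2.1684  a^+=5.8673
step 3: x_pred=6.8289  r=-5.0689  x^+=2.9867  v^+=5.2312  a^+=2.3082
step 4: x_pred=7.3514  r=-9.8114  x^+=-0.0856  v^+=4.6447  a^+=-4.5811
step 5: x_pred=2.0711  r=-2.7011  x^+=0.0237  v^+=0.7273  a^+=-6.4777
step 6: x_pred=-1.1317  r=-1.2683  x^+=-2.0931  v^+=-4.2273  a^+=-7.3682

a_post = -7.3682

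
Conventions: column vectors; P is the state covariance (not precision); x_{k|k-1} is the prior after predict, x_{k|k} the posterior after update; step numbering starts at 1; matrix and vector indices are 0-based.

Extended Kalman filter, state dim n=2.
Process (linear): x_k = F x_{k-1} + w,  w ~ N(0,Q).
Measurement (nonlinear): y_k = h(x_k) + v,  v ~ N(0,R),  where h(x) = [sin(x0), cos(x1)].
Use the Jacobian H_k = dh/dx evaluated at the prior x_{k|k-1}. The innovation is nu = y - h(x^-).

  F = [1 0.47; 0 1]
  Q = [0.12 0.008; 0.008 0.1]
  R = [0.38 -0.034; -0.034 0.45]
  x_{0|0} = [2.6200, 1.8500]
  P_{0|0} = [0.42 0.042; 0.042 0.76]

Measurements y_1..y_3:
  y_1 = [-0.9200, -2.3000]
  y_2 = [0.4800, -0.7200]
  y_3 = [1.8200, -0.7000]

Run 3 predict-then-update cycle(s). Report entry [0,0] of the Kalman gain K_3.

K[0,0] = -0.0344

step 1: x^-=[3.4895, 1.8500]  P^-=[0.7474 0.4072; 0.4072 0.8600]  H_jac=[-0.9401 0.0000; 0.0000 -0.9613]  S=[1.0405 0.3340; 0.3340 1.2447]  K=[-0.6284 -0.1459; -0.1693 -0.6188]  nu=[-0.5791, -2.0244]  x^+=[4.1487, 3.2006]  P^+=[0.2487 0.0461; 0.0461 0.2837]
step 2: x^-=[5.6530, 3.2006]  P^-=[0.4747 0.1874; 0.1874 0.3837]  H_jac=[0.8079 0.0000; 0.0000 0.0590]  S=[0.6898 -0.0251; -0.0251 0.4513]  K=[0.5580 0.0555; 0.2217 0.0625]  nu=[1.0693, 0.2783]  x^+=[6.2651, 3.4551]  P^+=[0.2601 0.1017; 0.1017 0.3487]
step 3: x^-=[7.8890, 3.4551]  P^-=[0.5527 0.2735; 0.2735 0.4487]  H_jac=[-0.0350 0.0000; 0.0000 0.3084]  S=[0.3807 -0.0370; -0.0370 0.4927]  K=[-0.0344 0.1687; 0.0021 0.2810]  nu=[0.8206, 0.2513]  x^+=[7.9031, 3.5275]  P^+=[0.5378 0.2499; 0.2499 0.4098]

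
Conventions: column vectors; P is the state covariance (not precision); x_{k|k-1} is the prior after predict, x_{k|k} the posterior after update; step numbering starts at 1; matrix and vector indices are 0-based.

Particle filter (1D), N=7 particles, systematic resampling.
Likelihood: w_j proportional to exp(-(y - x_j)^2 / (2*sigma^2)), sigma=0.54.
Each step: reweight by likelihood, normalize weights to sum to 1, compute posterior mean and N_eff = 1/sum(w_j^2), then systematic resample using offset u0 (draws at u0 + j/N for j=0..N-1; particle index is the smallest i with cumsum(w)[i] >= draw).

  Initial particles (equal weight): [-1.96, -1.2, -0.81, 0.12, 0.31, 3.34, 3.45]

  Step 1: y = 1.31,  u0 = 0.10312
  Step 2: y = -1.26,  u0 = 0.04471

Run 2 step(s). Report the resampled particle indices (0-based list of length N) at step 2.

step 1: w=[0.0000, 0.0001, 0.0017, 0.3267, 0.6669, 0.0032, 0.0014]  mean=0.2600  Neff=1.8131  idx=[3, 3, 4, 4, 4, 4, 4]
step 2: w=[0.2556, 0.2556, 0.0978, 0.0978, 0.0978, 0.0978, 0.0978]  mean=0.2129  Neff=5.6039  idx=[0, 0, 1, 1, 3, 4, 5]

resampled_idx = [0, 0, 1, 1, 3, 4, 5]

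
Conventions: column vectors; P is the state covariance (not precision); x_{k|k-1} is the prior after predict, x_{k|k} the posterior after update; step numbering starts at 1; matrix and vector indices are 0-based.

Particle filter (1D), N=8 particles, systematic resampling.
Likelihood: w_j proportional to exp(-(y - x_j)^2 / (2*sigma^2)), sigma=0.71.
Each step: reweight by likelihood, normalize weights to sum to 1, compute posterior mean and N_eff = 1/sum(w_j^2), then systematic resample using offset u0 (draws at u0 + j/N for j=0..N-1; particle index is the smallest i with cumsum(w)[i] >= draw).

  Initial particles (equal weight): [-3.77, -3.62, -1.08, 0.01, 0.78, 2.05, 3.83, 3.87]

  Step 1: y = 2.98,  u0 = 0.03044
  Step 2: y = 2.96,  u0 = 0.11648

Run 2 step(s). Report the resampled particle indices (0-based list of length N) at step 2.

step 1: w=[0.0000, 0.0000, 0.0000, 0.0001, 0.0060, 0.3080, 0.3548, 0.3311]  mean=3.2763  Neff=3.0265  idx=[5, 5, 5, 6, 6, 6, 7, 7]
step 2: w=[0.1217, 0.1217, 0.1217, 0.1306, 0.1306, 0.1306, 0.1217, 0.1217]  mean=3.1901  Neff=7.9905  idx=[0, 1, 3, 3, 4, 5, 6, 7]

resampled_idx = [0, 1, 3, 3, 4, 5, 6, 7]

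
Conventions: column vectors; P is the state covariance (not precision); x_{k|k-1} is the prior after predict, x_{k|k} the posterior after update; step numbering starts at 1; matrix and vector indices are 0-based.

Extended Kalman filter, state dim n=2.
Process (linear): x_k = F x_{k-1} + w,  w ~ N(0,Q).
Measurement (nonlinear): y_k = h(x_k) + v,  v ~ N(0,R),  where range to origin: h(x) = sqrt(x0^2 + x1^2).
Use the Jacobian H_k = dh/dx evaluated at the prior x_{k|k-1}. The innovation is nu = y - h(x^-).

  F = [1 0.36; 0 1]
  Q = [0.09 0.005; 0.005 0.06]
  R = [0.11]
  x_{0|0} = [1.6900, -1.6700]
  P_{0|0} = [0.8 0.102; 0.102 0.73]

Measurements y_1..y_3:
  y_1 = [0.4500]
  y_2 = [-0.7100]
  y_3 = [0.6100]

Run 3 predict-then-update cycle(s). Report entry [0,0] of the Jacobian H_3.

step 1: x^-=[1.0888, -1.6700]  P^-=[1.0580 0.3698; 0.3698 0.7900]  H_jac=[0.5462 -0.8377]  S=[0.6416]  K=[0.4178; -0.7167]  nu=[-1.5436]  x^+=[0.4438, -0.5638]  P^+=[0.9460 0.5619; 0.5619 0.4605]
step 2: x^-=[0.2409, -0.5638]  P^-=[1.5003 0.7327; 0.7327 0.5205]  H_jac=[0.3929 -0.9196]  S=[0.2523]  K=[-0.3341; -0.7560]  nu=[-1.3231]  x^+=[0.6829, 0.4365]  P^+=[1.4721 0.6690; 0.6690 0.3763]
step 3: x^-=[0.8400, 0.4365]  P^-=[2.0926 0.8094; 0.8094 0.4363]  H_jac=[0.8873 0.4611]  S=[2.5128]  K=[0.8875; 0.3659]  nu=[-0.3367]  x^+=[0.5412, 0.3133]  P^+=[0.1134 -0.0065; -0.0065 0.0999]

H_jac[0,0] = 0.8873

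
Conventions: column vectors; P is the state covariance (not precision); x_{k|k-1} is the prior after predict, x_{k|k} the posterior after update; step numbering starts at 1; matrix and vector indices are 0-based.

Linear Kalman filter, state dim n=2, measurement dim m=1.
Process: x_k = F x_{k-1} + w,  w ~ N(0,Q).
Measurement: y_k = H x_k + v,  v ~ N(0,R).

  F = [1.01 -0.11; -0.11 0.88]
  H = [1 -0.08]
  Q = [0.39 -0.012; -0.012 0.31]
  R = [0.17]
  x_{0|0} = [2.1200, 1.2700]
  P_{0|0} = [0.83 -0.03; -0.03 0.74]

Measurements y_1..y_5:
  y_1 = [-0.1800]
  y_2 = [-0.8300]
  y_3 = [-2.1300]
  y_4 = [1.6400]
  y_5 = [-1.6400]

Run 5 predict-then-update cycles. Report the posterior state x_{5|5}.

step 1: x^-=[2.0015, 0.8844]  P^-=[1.2523 -0.2029; -0.2029 0.8989]  S=[1.4605]  K=[0.8686; -0.1881]  nu=[-2.1107]  x^+=[0.1682, 1.2815]  P^+=[0.1505 0.0358; 0.0358 0.8472]
step 2: x^-=[0.0289, 1.1092]  P^-=[0.5458 -0.0785; -0.0785 0.9610]  S=[0.7345]  K=[0.7516; -0.2115]  nu=[-0.7702]  x^+=[-0.5500, 1.2721]  P^+=[0.1308 0.0383; 0.0383 0.9281]
step 3: x^-=[-0.6954, 1.1800]  P^-=[0.5262 -0.0819; -0.0819 1.0229]  S=[0.7158]  K=[0.7442; -0.2287]  nu=[-1.3402]  x^+=[-1.6928, 1.4865]  P^+=[0.1297 0.0400; 0.0400 0.9855]
step 4: x^-=[-1.8733, 1.4943]  P^-=[0.5254 -0.0858; -0.0858 1.0670]  S=[0.7159]  K=[0.7434; -0.2391]  nu=[3.6328]  x^+=[0.8274, 0.6258]  P^+=[0.1297 0.0414; 0.0414 1.0260]
step 5: x^-=[0.7669, 0.4597]  P^-=[0.5255 -0.0884; -0.0884 1.0981]  S=[0.7167]  K=[0.7431; -0.2459]  nu=[-2.3701]  x^+=[-0.9944, 1.0425]  P^+=[0.1297 0.0426; 0.0426 1.0548]

x_post = [-0.9944, 1.0425]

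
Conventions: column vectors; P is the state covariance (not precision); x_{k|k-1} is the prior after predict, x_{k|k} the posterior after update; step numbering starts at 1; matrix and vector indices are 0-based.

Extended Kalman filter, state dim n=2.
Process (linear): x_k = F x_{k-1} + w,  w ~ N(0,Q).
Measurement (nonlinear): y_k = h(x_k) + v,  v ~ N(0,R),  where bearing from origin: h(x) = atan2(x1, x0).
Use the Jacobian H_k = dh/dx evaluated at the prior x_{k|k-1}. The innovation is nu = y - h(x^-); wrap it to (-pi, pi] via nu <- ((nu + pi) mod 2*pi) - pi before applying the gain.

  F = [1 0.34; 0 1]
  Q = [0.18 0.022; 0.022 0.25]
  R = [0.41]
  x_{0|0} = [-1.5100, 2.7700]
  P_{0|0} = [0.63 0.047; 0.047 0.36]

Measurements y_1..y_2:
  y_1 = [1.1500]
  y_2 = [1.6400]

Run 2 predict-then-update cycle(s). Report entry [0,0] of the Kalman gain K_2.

K[0,0] = -0.5929

step 1: x^-=[-0.5682, 2.7700]  P^-=[0.8836 0.1914; 0.1914 0.6100]  H_jac=[-0.3464 -0.0711]  S=[0.5285]  K=[-0.6049; -0.2075]  nu=[-0.6231]  x^+=[-0.1913, 2.8993]  P^+=[0.6902 0.1251; 0.1251 0.5873]
step 2: x^-=[0.7945, 2.8993]  P^-=[1.0231 0.3467; 0.3467 0.8373]  H_jac=[-0.3208 0.0879]  S=[0.5022]  K=[-0.5929; -0.0749]  nu=[0.3367]  x^+=[0.5949, 2.8740]  P^+=[0.8466 0.3244; 0.3244 0.8344]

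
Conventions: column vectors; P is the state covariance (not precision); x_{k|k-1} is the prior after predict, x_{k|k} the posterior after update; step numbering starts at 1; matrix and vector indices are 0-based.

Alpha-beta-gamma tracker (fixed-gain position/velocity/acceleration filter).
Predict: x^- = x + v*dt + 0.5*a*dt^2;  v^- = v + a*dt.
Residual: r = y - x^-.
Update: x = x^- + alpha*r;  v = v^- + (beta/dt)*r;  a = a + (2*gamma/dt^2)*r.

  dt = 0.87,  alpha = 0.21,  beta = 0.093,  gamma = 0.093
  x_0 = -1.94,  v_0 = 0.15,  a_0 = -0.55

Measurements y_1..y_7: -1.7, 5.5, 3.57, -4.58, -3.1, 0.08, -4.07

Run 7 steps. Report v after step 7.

step 1: x_pred=-2.0176  r=0.3176  x^+=-1.9509  v^+=-0.2945  a^+=-0.4719
step 2: x_pred=-2.3858  r=7.8858  x^+=-0.7298  v^+=0.1378  a^+=1.4659
step 3: x_pred=-0.0551  r=3.6251  x^+=0.7062  v^+=1.8007  a^+=2.3567
step 4: x_pred=3.1647  r=-7.7447  x^+=1.5383  v^+=3.0232  a^+=0.4536
step 5: x_pred=4.3401  r=-7.4401  x^+=2.7777  v^+=2.6224  a^+=-1.3748
step 6: x_pred=4.5389  r=-4.4589  x^+=3.6026  v^+=0.9498  a^+=-2.4705
step 7: x_pred=3.4939  r=-7.5639  x^+=1.9055  v^+=-2.0081  a^+=-4.3292

v_post = -2.0081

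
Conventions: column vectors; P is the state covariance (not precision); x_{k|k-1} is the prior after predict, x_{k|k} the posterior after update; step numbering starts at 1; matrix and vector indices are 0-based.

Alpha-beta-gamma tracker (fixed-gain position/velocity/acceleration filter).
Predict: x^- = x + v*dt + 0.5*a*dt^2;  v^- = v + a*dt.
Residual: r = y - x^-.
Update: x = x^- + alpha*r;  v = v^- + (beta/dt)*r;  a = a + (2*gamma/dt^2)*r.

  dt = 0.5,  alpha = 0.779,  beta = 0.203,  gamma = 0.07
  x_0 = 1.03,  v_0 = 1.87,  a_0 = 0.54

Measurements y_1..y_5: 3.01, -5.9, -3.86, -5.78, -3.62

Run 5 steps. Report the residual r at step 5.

step 1: x_pred=2.0325  r=0.9775  x^+=2.7940  v^+=2.5369  a^+=1.0874
step 2: x_pred=4.1983  r=-10.0983  x^+=-3.6683  v^+=-1.0194  a^+=-4.5677
step 3: x_pred=-4.7489  r=0.8889  x^+=-4.0564  v^+=-2.9423  a^+=-4.0699
step 4: x_pred=-6.0363  r=0.2563  x^+=-5.8366  v^+=-4.8732  a^+=-3.9263
step 5: x_pred=-8.7640  r=5.1440  x^+=-4.7568  v^+=-4.7479  a^+=-1.0457

resid = 5.1440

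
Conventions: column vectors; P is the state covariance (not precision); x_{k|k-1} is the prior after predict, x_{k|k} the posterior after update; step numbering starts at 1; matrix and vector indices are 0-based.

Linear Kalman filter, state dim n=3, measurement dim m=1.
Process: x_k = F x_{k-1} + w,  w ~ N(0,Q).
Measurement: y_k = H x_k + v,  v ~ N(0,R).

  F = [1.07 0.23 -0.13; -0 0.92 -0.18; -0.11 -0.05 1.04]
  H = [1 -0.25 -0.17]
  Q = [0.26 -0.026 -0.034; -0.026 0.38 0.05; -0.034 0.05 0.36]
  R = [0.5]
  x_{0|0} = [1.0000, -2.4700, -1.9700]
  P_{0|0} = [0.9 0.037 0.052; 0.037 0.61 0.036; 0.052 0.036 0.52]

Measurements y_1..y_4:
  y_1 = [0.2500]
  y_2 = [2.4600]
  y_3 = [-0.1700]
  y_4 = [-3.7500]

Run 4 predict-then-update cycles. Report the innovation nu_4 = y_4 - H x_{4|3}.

step 1: x^-=[0.7580, -1.9178, -2.0353]  P^-=[1.3331 0.1359 -0.1527; 0.1359 0.9012 -0.0433; -0.1527 -0.0434 0.9196]  S=[1.8963]  K=[0.6988; -0.0433; -0.1573]  nu=[-1.3335]  x^+=[-0.1738, -1.8601, -1.8256]  P^+=[0.4072 0.1932 0.0557; 0.1932 0.8977 -0.0563; 0.0557 -0.0563 0.8727]
step 2: x^-=[-0.3764, -1.3827, -1.7865]  P^-=[0.8714 0.3729 -0.1765; 0.3729 1.1867 -0.2275; -0.1765 -0.2275 1.3063]  S=[1.3375]  K=[0.6042; 0.0859; -0.2555]  nu=[2.1871]  x^+=[0.9450, -1.1948, -2.3453]  P^+=[0.3831 0.3035 0.0300; 0.3035 1.1768 -0.1981; 0.0300 -0.1981 1.2190]
step 3: x^-=[1.0413, -0.6771, -2.4834]  P^-=[0.9343 0.5764 -0.2963; 0.5764 1.4812 -0.4538; -0.2963 -0.4538 1.7032]  S=[1.3501]  K=[0.6226; 0.2098; -0.3499]  nu=[-1.8027]  x^+=[-0.0811, -1.0553, -1.8526]  P^+=[0.4110 0.4000 -0.0022; 0.4000 1.4217 -0.3547; -0.0022 -0.3547 1.5379]
step 4: x^-=[-0.0887, -0.6374, -1.8651]  P^-=[1.0504 0.7622 -0.4277; 0.7622 1.7507 -0.6864; -0.4277 -0.6864 2.0737]  S=[1.4258]  K=[0.6541; 0.3094; -0.4269]  nu=[-4.1377]  x^+=[-2.7952, -1.9177, -0.0986]  P^+=[0.4404 0.4736 -0.0296; 0.4736 1.6141 -0.4980; -0.0296 -0.4980 1.8138]

innov = [-4.1377]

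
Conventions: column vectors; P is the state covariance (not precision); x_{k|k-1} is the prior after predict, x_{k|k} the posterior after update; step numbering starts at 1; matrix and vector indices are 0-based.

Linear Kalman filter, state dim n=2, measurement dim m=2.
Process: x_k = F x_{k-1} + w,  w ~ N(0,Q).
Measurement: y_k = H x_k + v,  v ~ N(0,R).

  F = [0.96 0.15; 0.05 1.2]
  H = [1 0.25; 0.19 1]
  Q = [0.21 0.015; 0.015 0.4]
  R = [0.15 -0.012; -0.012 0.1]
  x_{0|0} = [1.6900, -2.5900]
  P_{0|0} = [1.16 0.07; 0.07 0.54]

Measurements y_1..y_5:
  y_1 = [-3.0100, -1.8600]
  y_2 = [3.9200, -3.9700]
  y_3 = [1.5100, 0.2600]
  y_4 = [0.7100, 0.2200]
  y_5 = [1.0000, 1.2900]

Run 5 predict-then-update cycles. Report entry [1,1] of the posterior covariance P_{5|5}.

step 1: x^-=[1.2339, -3.0235]  P^-=[1.3114 0.2490; 0.2490 1.1889]  S=[1.6602 0.7953; 0.7953 1.4309]  K=[0.9003 -0.1522; -0.1156 0.9282]  nu=[-3.4880, 0.9291]  x^+=[-2.0477, -1.7580]  P^+=[0.1505 -0.0546; -0.0546 0.1046]
step 2: x^-=[-2.2295, -2.2120]  P^-=[0.3353 -0.0223; -0.0223 0.5444]  S=[0.5082 0.1645; 0.1645 0.6481]  K=[0.6844 -0.1098; -0.0499 0.8462]  nu=[6.7025, -1.3344]  x^+=[2.5041, -3.6757]  P^+=[0.1142 -0.0409; -0.0409 0.0930]
step 3: x^-=[1.8526, -4.2856]  P^-=[0.3056 -0.0102; -0.0102 0.5293]  S=[0.4835 0.1677; 0.1677 0.6364]  K=[0.6610 -0.0990; -0.0383 0.8387]  nu=[0.7288, 4.1936]  x^+=[1.9193, -0.7964]  P^+=[0.1100 -0.0387; -0.0387 0.0917]
step 4: x^-=[1.7231, -0.8597]  P^-=[0.3023 -0.0081; -0.0081 0.5277]  S=[0.4812 0.1688; 0.1688 0.6355]  K=[0.6581 -0.0973; -0.0367 0.8376]  nu=[-0.7982, 0.7524]  x^+=[1.1247, -0.2003]  P^+=[0.1095 -0.0384; -0.0384 0.0915]
step 5: x^-=[1.0496, -0.1841]  P^-=[0.3019 -0.0078; -0.0078 0.5274]  S=[0.4809 0.1690; 0.1690 0.6354]  K=[0.6577 -0.0970; -0.0364 0.8375]  nu=[-0.0036, 1.2747]  x^+=[0.9236, 0.8835]  P^+=[0.1094 -0.0384; -0.0384 0.0915]

P_post[1,1] = 0.0915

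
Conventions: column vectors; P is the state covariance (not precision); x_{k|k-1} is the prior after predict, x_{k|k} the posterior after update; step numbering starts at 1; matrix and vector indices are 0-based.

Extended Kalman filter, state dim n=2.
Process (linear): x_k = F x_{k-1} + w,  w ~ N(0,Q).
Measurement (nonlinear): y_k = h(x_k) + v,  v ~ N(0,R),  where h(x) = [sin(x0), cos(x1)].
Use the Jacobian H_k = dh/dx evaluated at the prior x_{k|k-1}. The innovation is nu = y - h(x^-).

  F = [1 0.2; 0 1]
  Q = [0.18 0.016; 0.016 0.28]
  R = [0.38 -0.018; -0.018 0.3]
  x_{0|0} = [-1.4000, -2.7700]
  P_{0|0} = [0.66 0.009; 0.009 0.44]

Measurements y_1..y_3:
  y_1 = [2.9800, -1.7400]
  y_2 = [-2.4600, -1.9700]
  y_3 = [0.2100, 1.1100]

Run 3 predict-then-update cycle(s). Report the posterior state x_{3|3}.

step 1: x^-=[-1.9540, -2.7700]  P^-=[0.8612 0.1130; 0.1130 0.7200]  H_jac=[-0.3739 0.0000; 0.0000 0.3631]  S=[0.5004 -0.0333; -0.0333 0.3949]  K=[-0.6402 0.0498; -0.0406 0.6586]  nu=[3.9075, -0.8082]  x^+=[-4.4957, -3.4607]  P^+=[0.6530 0.0729; 0.0729 0.5461]
step 2: x^-=[-5.1879, -3.4607]  P^-=[0.8840 0.1981; 0.1981 0.8261]  H_jac=[0.4578 0.0000; 0.0000 -0.3138]  S=[0.5653 -0.0465; -0.0465 0.3813]  K=[0.7096 -0.0766; 0.1057 -0.6669]  nu=[-3.3491, -1.0205]  x^+=[-7.4864, -3.1341]  P^+=[0.5921 0.1139; 0.1139 0.6437]
step 3: x^-=[-8.1132, -3.1341]  P^-=[0.8434 0.2587; 0.2587 0.9237]  H_jac=[-0.2563 0.0000; 0.0000 0.0075]  S=[0.4354 -0.0185; -0.0185 0.3001]  K=[-0.4975 -0.0242; -0.1517 0.0138]  nu=[1.1766, 2.1100]  x^+=[-8.7496, -3.2833]  P^+=[0.7359 0.2258; 0.2258 0.9135]

x_post = [-8.7496, -3.2833]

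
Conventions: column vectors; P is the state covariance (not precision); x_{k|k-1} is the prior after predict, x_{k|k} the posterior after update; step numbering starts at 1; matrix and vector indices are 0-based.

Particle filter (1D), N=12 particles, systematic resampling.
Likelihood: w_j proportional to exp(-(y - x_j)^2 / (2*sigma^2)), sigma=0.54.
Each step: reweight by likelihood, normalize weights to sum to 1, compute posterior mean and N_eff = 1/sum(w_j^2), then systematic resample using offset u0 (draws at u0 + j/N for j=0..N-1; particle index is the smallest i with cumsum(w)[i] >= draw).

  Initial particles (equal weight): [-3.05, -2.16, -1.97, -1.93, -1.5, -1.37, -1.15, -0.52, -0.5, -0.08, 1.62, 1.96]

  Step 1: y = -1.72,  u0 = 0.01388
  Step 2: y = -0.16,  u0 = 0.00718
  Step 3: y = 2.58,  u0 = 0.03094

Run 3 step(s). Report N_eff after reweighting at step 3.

step 1: w=[0.0095, 0.1416, 0.1773, 0.1830, 0.1816, 0.1599, 0.1130, 0.0167, 0.0154, 0.0020, 0.0000, 0.0000]  mean=-1.6753  Neff=6.3730  idx=[1, 1, 2, 2, 3, 3, 4, 4, 4, 5, 5, 6]
step 2: w=[0.0021, 0.0021, 0.0072, 0.0072, 0.0092, 0.0092, 0.0910, 0.0910, 0.0910, 0.1607, 0.1607, 0.3685]  mean=-1.3466  Neff=4.7031  idx=[2, 6, 7, 8, 9, 9, 10, 10, 11, 11, 11, 11]
step 3: w=[0.0000, 0.0022, 0.0022, 0.0022, 0.0130, 0.0130, 0.0130, 0.0130, 0.2354, 0.2354, 0.2354, 0.2354]  mean=-1.1637  Neff=4.4982  idx=[5, 8, 8, 8, 9, 9, 10, 10, 10, 11, 11, 11]

N_eff = 4.4982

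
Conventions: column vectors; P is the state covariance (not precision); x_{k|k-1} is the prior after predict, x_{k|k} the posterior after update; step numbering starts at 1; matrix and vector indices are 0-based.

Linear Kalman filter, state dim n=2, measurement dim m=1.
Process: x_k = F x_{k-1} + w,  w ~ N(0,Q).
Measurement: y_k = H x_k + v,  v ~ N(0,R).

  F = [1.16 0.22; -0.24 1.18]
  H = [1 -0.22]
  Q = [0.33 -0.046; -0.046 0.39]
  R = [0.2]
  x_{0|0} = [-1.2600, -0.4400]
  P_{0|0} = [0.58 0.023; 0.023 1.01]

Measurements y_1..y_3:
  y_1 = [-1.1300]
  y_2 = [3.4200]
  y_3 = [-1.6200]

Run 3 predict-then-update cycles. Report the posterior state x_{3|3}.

step 1: x^-=[-1.5584, -0.2168]  P^-=[1.1711 0.0850; 0.0850 1.8167]  S=[1.4216]  K=[0.8106; -0.2214]  nu=[0.3807]  x^+=[-1.2498, -0.3011]  P^+=[0.2369 0.3401; 0.3401 1.7470]
step 2: x^-=[-1.5160, -0.0553]  P^-=[0.9070 0.7891; 0.7891 2.6436]  S=[0.8877]  K=[0.8261; 0.2338]  nu=[4.9238]  x^+=[2.5517, 1.0957]  P^+=[0.3011 0.6177; 0.6177 2.5951]
step 3: x^-=[3.2011, 0.6805]  P^-=[1.1760 1.3567; 1.3567 3.6709]  S=[0.9568]  K=[0.9172; 0.5739]  nu=[-4.6713]  x^+=[-1.0836, -2.0005]  P^+=[0.3711 0.8531; 0.8531 3.3558]

x_post = [-1.0836, -2.0005]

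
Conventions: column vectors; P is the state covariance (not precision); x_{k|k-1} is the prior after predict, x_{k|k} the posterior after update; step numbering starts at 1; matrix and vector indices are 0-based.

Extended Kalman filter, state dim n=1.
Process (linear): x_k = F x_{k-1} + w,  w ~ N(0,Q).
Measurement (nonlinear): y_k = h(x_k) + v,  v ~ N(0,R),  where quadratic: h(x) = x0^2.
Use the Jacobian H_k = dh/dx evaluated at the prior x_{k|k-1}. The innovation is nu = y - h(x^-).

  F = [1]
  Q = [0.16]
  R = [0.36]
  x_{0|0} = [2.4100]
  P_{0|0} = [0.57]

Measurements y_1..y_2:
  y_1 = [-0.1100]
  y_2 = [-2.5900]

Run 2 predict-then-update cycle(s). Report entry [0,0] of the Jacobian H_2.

step 1: x^-=[2.4100]  P^-=[0.7300]  H_jac=[4.8200]  S=[17.3197]  K=[0.2032]  nu=[-5.9181]  x^+=[1.2077]  P^+=[0.0152]
step 2: x^-=[1.2077]  P^-=[0.1752]  H_jac=[2.4154]  S=[1.3820]  K=[0.3062]  nu=[-4.0485]  x^+=[-0.0318]  P^+=[0.0456]

H_jac[0,0] = 2.4154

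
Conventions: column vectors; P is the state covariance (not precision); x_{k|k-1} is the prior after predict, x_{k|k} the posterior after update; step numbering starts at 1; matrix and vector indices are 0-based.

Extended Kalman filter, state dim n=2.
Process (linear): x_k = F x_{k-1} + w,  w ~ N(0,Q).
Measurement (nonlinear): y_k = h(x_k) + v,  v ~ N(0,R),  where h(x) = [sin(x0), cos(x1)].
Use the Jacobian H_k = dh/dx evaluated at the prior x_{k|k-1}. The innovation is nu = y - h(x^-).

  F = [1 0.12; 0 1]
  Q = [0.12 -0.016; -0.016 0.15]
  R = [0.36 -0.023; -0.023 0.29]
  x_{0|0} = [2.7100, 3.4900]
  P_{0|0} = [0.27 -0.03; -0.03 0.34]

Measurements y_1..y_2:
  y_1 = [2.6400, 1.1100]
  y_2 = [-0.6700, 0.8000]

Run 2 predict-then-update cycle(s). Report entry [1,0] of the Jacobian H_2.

H_jac[1,0] = 0.0000

step 1: x^-=[3.1288, 3.4900]  P^-=[0.3877 -0.0052; -0.0052 0.4900]  H_jac=[-0.9999 0.0000; 0.0000 0.3414]  S=[0.7476 -0.0212; -0.0212 0.3471]  K=[-0.5196 -0.0369; 0.0207 0.4832]  nu=[2.6272, 2.0499]  x^+=[1.6882, 4.5348]  P^+=[0.1862 0.0037; 0.0037 0.4091]
step 2: x^-=[2.2324, 4.5348]  P^-=[0.3130 0.0368; 0.0368 0.5591]  H_jac=[-0.6143 0.0000; 0.0000 0.9843]  S=[0.4781 -0.0452; -0.0452 0.8316]  K=[-0.4001 0.0217; 0.0154 0.6625]  nu=[-1.4590, 0.9766]  x^+=[2.8373, 5.1593]  P^+=[0.2353 0.0158; 0.0158 0.1948]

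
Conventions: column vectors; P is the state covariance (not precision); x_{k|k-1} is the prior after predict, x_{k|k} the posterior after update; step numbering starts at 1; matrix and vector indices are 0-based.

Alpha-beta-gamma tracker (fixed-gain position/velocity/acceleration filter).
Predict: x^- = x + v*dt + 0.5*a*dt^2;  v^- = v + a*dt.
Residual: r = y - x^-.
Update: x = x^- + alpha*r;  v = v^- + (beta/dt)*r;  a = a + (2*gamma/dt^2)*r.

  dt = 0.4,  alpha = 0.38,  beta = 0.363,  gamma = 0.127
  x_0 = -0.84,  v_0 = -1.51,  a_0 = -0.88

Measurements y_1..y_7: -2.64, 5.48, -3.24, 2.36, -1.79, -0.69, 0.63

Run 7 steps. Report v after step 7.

step 1: x_pred=-1.5144  r=-1.1256  x^+=-1.9421  v^+=-2.8835  a^+=-2.6669
step 2: x_pred=-3.3089  r=8.7889  x^+=0.0309  v^+=4.0257  a^+=11.2854
step 3: x_pred=2.5440  r=-5.7840  x^+=0.3461  v^+=3.2909  a^+=2.1033
step 4: x_pred=1.8307  r=0.5293  x^+=2.0318  v^+=4.6125  a^+=2.9436
step 5: x_pred=4.1123  r=-5.9023  x^+=1.8694  v^+=0.4336  a^+=-6.4263
step 6: x_pred=1.5288  r=-2.2188  x^+=0.6857  v^+=-4.1505  a^+=-9.9487
step 7: x_pred=-1.7704  r=2.4004  x^+=-0.8583  v^+=-5.9515  a^+=-6.1380

v_post = -5.9515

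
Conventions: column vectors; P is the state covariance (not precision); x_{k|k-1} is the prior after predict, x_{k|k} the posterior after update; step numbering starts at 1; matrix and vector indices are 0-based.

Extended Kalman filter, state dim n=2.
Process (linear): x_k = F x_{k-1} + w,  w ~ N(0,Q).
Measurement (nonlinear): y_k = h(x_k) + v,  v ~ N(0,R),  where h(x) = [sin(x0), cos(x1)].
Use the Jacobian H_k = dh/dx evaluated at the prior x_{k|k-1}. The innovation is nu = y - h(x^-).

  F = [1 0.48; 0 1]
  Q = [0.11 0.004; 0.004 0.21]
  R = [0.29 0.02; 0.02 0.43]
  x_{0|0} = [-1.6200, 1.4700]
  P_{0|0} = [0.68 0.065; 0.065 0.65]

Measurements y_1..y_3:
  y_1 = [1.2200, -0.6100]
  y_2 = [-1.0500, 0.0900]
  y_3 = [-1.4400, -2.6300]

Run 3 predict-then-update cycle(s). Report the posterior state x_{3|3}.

x_post = [4.8750, 3.2284]

step 1: x^-=[-0.9144, 1.4700]  P^-=[1.0022 0.3810; 0.3810 0.8600]  H_jac=[0.6103 0.0000; 0.0000 -0.9949]  S=[0.6632 -0.2113; -0.2113 1.2813]  K=[0.8738 -0.1517; 0.1454 -0.6438]  nu=[2.0122, -0.7106]  x^+=[0.9516, 2.2201]  P^+=[0.4103 0.0480; 0.0480 0.2753]
step 2: x^-=[2.0173, 2.2201]  P^-=[0.6298 0.1842; 0.1842 0.4853]  H_jac=[-0.4318 0.0000; 0.0000 -0.7965]  S=[0.4074 0.0833; 0.0833 0.7379]  K=[-0.6416 -0.1263; -0.0901 -0.5137]  nu=[-1.9520, 0.6947]  x^+=[3.1820, 2.0392]  P^+=[0.4368 0.0843; 0.0843 0.2796]
step 3: x^-=[4.1608, 2.0392]  P^-=[0.6921 0.2225; 0.2225 0.4896]  H_jac=[-0.5240 0.0000; 0.0000 -0.8923]  S=[0.4800 0.1240; 0.1240 0.8198]  K=[-0.7211 -0.1331; -0.1095 -0.5163]  nu=[-0.5883, -2.1785]  x^+=[4.8750, 3.2284]  P^+=[0.4042 0.0803; 0.0803 0.2513]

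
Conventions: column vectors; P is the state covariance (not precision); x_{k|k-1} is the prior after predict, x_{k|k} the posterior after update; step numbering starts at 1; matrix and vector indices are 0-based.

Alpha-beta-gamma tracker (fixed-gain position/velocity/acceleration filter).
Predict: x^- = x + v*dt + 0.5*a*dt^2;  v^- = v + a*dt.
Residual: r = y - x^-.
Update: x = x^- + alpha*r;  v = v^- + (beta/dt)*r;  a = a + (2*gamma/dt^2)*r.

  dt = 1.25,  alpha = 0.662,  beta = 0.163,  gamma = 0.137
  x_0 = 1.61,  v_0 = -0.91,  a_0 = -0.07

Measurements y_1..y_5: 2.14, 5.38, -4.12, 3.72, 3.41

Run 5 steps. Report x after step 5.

x_post = 3.1472

step 1: x_pred=0.4178  r=1.7222  x^+=1.5579  v^+=-0.7729  a^+=0.2320
step 2: x_pred=0.7730  r=4.6070  x^+=3.8228  v^+=0.1178  a^+=1.0399
step 3: x_pred=4.7825  r=-8.9025  x^+=-1.1109  v^+=0.2568  a^+=-0.5213
step 4: x_pred=-1.1972  r=4.9172  x^+=2.0580  v^+=0.2464  a^+=0.3410
step 5: x_pred=2.6324  r=0.7776  x^+=3.1472  v^+=0.7741  a^+=0.4774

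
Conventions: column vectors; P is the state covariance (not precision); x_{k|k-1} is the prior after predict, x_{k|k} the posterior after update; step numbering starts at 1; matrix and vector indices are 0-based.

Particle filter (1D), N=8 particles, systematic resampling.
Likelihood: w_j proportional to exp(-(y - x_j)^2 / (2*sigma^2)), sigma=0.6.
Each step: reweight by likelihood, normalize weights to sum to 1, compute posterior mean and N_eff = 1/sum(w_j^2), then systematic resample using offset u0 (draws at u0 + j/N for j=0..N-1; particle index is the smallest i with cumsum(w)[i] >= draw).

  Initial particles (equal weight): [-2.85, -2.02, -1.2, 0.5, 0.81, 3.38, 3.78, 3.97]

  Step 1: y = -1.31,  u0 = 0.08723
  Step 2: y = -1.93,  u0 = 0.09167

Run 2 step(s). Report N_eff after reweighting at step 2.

N_eff = 7.0350

step 1: w=[0.0243, 0.3246, 0.6429, 0.0069, 0.0013, 0.0000, 0.0000, 0.0000]  mean=-1.4919  Neff=1.9254  idx=[1, 1, 1, 2, 2, 2, 2, 2]
step 2: w=[0.1848, 0.1848, 0.1848, 0.0891, 0.0891, 0.0891, 0.0891, 0.0891]  mean=-1.6545  Neff=7.0350  idx=[0, 1, 1, 2, 3, 4, 6, 7]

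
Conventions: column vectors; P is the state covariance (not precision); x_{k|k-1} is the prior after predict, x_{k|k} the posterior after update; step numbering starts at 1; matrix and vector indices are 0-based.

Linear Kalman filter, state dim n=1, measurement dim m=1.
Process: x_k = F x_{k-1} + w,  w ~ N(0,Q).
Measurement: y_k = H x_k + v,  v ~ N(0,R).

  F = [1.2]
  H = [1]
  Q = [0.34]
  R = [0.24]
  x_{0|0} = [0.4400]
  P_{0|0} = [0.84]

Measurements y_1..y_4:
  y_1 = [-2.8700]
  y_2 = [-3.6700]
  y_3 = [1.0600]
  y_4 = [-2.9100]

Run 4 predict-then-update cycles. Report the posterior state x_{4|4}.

x_post = [-2.2193]

step 1: x^-=[0.5280]  P^-=[1.5496]  S=[1.7896]  K=[0.8659]  nu=[-3.3980]  x^+=[-2.4143]  P^+=[0.2078]
step 2: x^-=[-2.8972]  P^-=[0.6393]  S=[0.8793]  K=[0.7270]  nu=[-0.7728]  x^+=[-3.4590]  P^+=[0.1745]
step 3: x^-=[-4.1509]  P^-=[0.5913]  S=[0.8313]  K=[0.7113]  nu=[5.2109]  x^+=[-0.4445]  P^+=[0.1707]
step 4: x^-=[-0.5334]  P^-=[0.5858]  S=[0.8258]  K=[0.7094]  nu=[-2.3766]  x^+=[-2.2193]  P^+=[0.1703]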